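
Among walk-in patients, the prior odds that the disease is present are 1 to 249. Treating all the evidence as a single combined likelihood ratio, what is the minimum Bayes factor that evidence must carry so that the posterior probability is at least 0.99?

24651

Prior odds = 1/249.
Target odds = 0.99/0.01 = 99.
Required Bayes factor = 99 ÷ (1/249) = 24651.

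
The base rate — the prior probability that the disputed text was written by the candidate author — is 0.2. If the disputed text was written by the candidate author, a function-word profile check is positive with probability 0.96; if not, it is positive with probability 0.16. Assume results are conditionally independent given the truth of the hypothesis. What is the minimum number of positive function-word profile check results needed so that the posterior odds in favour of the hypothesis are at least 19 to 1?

3

Prior odds: 0.2 ÷ 0.8 = 0.25.
Likelihood ratio of a positive = 0.96/0.16 = 6.
Target odds = 19.
Need 0.25 × 6ⁿ ≥ 19, i.e. 6ⁿ ≥ 76.
6² = 36 falls short of 76 but 6³ = 216 reaches it, so n = 3.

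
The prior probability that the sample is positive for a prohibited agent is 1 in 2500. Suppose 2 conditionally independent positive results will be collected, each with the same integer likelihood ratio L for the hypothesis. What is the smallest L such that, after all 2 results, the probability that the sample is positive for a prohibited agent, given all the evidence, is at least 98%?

350

Prior odds = 0.0004/0.9996 = 1/2499.
Target odds = 0.98/0.02 = 49.
Need L² ≥ 49 ÷ (1/2499) = 122451.
349² = 121801 < 122451 ≤ 122500 = 350², so L = 350.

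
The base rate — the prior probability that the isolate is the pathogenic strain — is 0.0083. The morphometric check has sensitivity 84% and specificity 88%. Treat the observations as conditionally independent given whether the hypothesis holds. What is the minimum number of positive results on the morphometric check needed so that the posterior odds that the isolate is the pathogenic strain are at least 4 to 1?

4

Prior odds: 0.0083 ÷ 0.9917 = 83/9917.
False-positive rate = 1 − 0.88 = 0.12; likelihood ratio of a positive = 0.84/0.12 = 7.
Target odds = 4.
Need (83/9917) × 7ⁿ ≥ 4, i.e. 7ⁿ ≥ 39668/83.
7³ = 343 falls short of 39668/83 but 7⁴ = 2401 reaches it, so n = 4.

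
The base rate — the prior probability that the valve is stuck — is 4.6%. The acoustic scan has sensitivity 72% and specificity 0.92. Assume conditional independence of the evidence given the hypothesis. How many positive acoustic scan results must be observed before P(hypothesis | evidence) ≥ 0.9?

Prior odds: 0.046 ÷ 0.954 = 23/477.
False-positive rate = 1 − 0.92 = 0.08; likelihood ratio of a positive = 0.72/0.08 = 9.
Target posterior odds = 0.9/0.1 = 9.
Require 9ⁿ ≥ 9 ÷ (23/477) = 4293/23.
9² = 81 falls short of 4293/23 but 9³ = 729 reaches it, so n = 3.

3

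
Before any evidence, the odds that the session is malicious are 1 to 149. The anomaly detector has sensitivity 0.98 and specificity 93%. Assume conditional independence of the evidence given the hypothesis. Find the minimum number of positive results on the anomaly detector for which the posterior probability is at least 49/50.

Prior odds = 1/149.
False-positive rate = 1 − 0.93 = 0.07; likelihood ratio of a positive = 0.98/0.07 = 14.
Target posterior odds = 0.98/0.02 = 49.
Need (1/149) × 14ⁿ ≥ 49, i.e. 14ⁿ ≥ 7301.
14³ = 2744 falls short of 7301 but 14⁴ = 38416 reaches it, so n = 4.

4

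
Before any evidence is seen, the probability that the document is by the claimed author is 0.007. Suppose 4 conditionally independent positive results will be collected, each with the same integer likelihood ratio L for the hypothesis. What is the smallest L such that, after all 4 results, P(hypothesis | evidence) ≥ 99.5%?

Prior odds = 0.007/0.993 = 7/993.
Target odds = 0.995/0.005 = 199.
Need L⁴ ≥ 199 ÷ (7/993) = 197607/7.
12⁴ = 20736 < 197607/7 ≤ 28561 = 13⁴, so L = 13.

13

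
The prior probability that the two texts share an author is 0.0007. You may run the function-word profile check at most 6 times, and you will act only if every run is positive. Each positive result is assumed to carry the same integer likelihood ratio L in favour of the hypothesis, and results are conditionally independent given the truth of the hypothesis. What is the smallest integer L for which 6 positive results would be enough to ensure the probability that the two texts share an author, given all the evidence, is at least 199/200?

Prior odds = 0.0007/0.9993 = 7/9993.
Target odds = 0.995/0.005 = 199.
Need L⁶ ≥ 199 ÷ (7/9993) = 1988607/7.
8⁶ = 262144 < 1988607/7 ≤ 531441 = 9⁶, so L = 9.

9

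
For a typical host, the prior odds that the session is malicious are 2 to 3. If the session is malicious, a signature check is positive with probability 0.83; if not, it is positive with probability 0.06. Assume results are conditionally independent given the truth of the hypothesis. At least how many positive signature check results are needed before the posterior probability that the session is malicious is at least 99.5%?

Prior odds = 2/3.
Likelihood ratio of a positive = 0.83/0.06 = 83/6.
Target posterior odds = 0.995/0.005 = 199.
Need (2/3) × (83/6)ⁿ ≥ 199, i.e. (83/6)ⁿ ≥ 298.5.
(83/6)² = 6889/36 falls short of 298.5 but (83/6)³ = 571787/216 reaches it, so n = 3.

3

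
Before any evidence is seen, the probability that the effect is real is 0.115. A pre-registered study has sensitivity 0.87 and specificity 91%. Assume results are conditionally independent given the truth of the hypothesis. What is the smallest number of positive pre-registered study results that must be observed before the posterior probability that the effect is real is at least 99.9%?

4

Prior odds = 0.115/0.885 = 23/177.
False-positive rate = 1 − 0.91 = 0.09; likelihood ratio of a positive = 0.87/0.09 = 29/3.
Target odds: 0.999 ÷ 0.001 = 999.
Need (23/177) × (29/3)ⁿ ≥ 999, i.e. (29/3)ⁿ ≥ 176823/23.
(29/3)³ = 24389/27 falls short of 176823/23 but (29/3)⁴ = 707281/81 reaches it, so n = 4.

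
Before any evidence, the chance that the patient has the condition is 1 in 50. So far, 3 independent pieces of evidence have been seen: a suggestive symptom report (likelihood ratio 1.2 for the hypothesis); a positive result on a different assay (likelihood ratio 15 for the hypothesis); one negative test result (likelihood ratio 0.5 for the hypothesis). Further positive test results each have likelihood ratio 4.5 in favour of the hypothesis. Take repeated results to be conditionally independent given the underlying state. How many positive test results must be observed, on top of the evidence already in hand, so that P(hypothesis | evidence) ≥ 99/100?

Prior odds = 0.02/0.98 = 1/49.
Combined Bayes factor of the evidence already in hand = 1.2 × 15 × 0.5 = 9.
Odds after that evidence = (1/49) × 9 = 9/49.
Target odds = 0.99/0.01 = 99.
Need 4.5ⁿ ≥ 99 ÷ (9/49) = 539.
4.5⁴ = 410.0625 falls short of 539 but 4.5⁵ = 1845.28125 reaches it, so n = 5.

5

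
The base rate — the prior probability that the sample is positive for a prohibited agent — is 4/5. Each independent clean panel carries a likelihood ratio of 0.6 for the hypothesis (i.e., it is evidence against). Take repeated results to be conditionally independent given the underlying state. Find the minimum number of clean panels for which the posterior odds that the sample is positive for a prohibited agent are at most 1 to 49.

11

Prior odds = 0.8/0.2 = 4.
Likelihood ratio per clean panel = 0.6.
Target odds = 1/49.
Need 4 × 0.6ⁿ ≤ 1/49, i.e. 0.6ⁿ ≤ 1/196.
0.6¹⁰ = 59049/9765625 is still above 1/196 but 0.6¹¹ = 177147/48828125 is at or below it, so n = 11.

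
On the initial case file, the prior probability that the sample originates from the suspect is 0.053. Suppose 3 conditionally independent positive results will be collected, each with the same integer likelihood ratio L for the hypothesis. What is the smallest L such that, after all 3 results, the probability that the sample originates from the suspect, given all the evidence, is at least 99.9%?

27

Prior odds = 0.053/0.947 = 53/947.
Target odds = 0.999/0.001 = 999.
Need L³ ≥ 999 ÷ (53/947) = 946053/53.
26³ = 17576 < 946053/53 ≤ 19683 = 27³, so L = 27.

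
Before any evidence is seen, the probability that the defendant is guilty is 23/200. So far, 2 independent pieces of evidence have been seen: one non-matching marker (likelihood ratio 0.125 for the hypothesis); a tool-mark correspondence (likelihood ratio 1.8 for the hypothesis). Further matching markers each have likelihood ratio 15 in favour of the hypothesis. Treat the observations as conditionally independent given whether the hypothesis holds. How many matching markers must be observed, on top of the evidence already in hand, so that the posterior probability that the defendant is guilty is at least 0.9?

3

Prior odds = 0.115/0.885 = 23/177.
Combined Bayes factor of the evidence already in hand = 0.125 × 1.8 = 0.225.
Odds after that evidence = (23/177) × 0.225 = 69/2360.
Target odds = 0.9/0.1 = 9.
Need 15ⁿ ≥ 9 ÷ (69/2360) = 7080/23.
15² = 225 falls short of 7080/23 but 15³ = 3375 reaches it, so n = 3.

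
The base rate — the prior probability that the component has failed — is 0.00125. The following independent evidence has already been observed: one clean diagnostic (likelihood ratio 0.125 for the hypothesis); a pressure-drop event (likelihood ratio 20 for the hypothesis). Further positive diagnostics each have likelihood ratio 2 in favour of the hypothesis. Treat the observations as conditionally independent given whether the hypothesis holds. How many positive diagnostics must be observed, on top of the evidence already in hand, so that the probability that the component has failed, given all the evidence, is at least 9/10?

Prior odds = 0.00125/0.99875 = 1/799.
Combined Bayes factor of the evidence already in hand = 0.125 × 20 = 2.5.
Odds after that evidence = (1/799) × 2.5 = 5/1598.
Target odds = 0.9/0.1 = 9.
Need 2ⁿ ≥ 9 ÷ (5/1598) = 2876.4.
2¹¹ = 2048 falls short of 2876.4 but 2¹² = 4096 reaches it, so n = 12.

12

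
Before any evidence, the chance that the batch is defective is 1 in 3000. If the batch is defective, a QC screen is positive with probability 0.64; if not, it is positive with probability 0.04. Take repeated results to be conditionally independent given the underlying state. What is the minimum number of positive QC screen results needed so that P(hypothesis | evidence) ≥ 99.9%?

6

Prior odds: (1/3000) ÷ (2999/3000) = 1/2999.
Likelihood ratio of a positive = 0.64/0.04 = 16.
Target odds: 0.999 ÷ 0.001 = 999.
Need (1/2999) × 16ⁿ ≥ 999, i.e. 16ⁿ ≥ 2996001.
16⁵ = 1048576 falls short of 2996001 but 16⁶ = 16777216 reaches it, so n = 6.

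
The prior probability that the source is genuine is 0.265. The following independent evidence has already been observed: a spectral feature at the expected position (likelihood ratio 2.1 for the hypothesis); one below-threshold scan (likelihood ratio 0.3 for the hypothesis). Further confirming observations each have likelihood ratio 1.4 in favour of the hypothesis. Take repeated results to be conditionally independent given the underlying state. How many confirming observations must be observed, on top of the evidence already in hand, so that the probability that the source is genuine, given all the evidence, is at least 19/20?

14

Prior odds = 0.265/0.735 = 53/147.
Combined Bayes factor of the evidence already in hand = 2.1 × 0.3 = 0.63.
Odds after that evidence = (53/147) × 0.63 = 159/700.
Target odds = 0.95/0.05 = 19.
Need 1.4ⁿ ≥ 19 ÷ (159/700) = 13300/159.
1.4¹³ ≈79.3715 falls short of 13300/159 but 1.4¹⁴ ≈111.12 reaches it, so n = 14.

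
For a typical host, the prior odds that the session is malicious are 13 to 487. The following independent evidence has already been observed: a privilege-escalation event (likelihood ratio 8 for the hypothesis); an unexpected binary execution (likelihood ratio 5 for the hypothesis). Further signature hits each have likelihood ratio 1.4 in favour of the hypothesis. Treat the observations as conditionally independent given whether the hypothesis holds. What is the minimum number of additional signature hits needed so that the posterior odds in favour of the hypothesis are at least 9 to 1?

Prior odds = 13/487.
Combined Bayes factor of the evidence already in hand = 8 × 5 = 40.
Odds after that evidence = (13/487) × 40 = 520/487.
Target odds = 9.
Need 1.4ⁿ ≥ 9 ÷ (520/487) = 4383/520.
1.4⁶ = 117649/15625 falls short of 4383/520 but 1.4⁷ = 823543/78125 reaches it, so n = 7.

7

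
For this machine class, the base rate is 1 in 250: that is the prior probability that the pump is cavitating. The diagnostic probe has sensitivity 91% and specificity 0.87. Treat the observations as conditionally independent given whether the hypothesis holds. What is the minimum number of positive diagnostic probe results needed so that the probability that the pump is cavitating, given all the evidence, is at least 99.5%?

6

Prior odds = 0.004/0.996 = 1/249.
False-positive rate = 1 − 0.87 = 0.13; likelihood ratio of a positive = 0.91/0.13 = 7.
Target odds: 0.995 ÷ 0.005 = 199.
Need (1/249) × 7ⁿ ≥ 199, i.e. 7ⁿ ≥ 49551.
7⁵ = 16807 falls short of 49551 but 7⁶ = 117649 reaches it, so n = 6.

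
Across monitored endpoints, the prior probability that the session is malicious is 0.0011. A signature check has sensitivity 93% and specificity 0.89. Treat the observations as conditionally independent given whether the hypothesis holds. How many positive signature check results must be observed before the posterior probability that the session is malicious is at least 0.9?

Prior odds: 0.0011 ÷ 0.9989 = 11/9989.
False-positive rate = 1 − 0.89 = 0.11; likelihood ratio of a positive = 0.93/0.11 = 93/11.
Target odds: 0.9 ÷ 0.1 = 9.
Require (93/11)ⁿ ≥ 9 ÷ (11/9989) = 89901/11.
(93/11)⁴ = 74805201/14641 falls short of 89901/11 but (93/11)⁵ ≈43196.8 reaches it, so n = 5.

5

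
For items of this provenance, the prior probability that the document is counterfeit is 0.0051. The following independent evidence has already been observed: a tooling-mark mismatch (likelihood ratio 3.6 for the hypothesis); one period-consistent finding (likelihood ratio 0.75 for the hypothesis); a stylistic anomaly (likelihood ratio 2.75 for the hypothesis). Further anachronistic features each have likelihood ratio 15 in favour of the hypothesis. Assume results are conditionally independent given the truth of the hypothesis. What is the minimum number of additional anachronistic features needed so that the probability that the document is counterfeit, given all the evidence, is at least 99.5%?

4

Prior odds = 0.0051/0.9949 = 51/9949.
Combined Bayes factor of the evidence already in hand = 3.6 × 0.75 × 2.75 = 7.425.
Odds after that evidence = (51/9949) × 7.425 = 15147/397960.
Target odds = 0.995/0.005 = 199.
Need 15ⁿ ≥ 199 ÷ (15147/397960) = 79194040/15147.
15³ = 3375 falls short of 79194040/15147 but 15⁴ = 50625 reaches it, so n = 4.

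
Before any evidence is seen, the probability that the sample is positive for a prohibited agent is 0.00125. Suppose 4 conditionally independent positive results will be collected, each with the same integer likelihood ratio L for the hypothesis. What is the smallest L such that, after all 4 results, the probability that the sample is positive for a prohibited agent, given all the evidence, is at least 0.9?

10

Prior odds = 0.00125/0.99875 = 1/799.
Target odds = 0.9/0.1 = 9.
Need L⁴ ≥ 9 ÷ (1/799) = 7191.
9⁴ = 6561 < 7191 ≤ 10000 = 10⁴, so L = 10.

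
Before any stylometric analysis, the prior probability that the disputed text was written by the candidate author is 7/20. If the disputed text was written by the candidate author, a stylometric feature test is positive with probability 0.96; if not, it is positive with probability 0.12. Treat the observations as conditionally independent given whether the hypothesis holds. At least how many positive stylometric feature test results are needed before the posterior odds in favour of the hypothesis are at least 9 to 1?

Prior odds = 0.35/0.65 = 7/13.
Likelihood ratio of a positive = 0.96/0.12 = 8.
Target odds = 9.
Require 8ⁿ ≥ 9 ÷ (7/13) = 117/7.
8¹ = 8 falls short of 117/7 but 8² = 64 reaches it, so n = 2.

2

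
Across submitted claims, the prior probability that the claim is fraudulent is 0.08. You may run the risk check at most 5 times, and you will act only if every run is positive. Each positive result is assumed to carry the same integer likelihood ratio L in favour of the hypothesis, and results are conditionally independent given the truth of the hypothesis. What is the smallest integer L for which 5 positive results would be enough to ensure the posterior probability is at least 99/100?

5

Prior odds = 0.08/0.92 = 2/23.
Target odds = 0.99/0.01 = 99.
Need L⁵ ≥ 99 ÷ (2/23) = 1138.5.
4⁵ = 1024 < 1138.5 ≤ 3125 = 5⁵, so L = 5.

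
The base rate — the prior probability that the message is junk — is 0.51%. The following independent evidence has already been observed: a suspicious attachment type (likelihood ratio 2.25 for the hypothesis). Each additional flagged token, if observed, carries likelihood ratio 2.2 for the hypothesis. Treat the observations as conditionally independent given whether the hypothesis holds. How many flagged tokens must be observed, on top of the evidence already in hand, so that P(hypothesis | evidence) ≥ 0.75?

Prior odds = 0.0051/0.9949 = 51/9949.
Bayes factor of the evidence already in hand = 2.25.
Odds after that evidence = (51/9949) × 2.25 = 459/39796.
Target odds = 0.75/0.25 = 3.
Need 2.2ⁿ ≥ 3 ÷ (459/39796) = 39796/153.
2.2⁷ = 19487171/78125 falls short of 39796/153 but 2.2⁸ = 214358881/390625 reaches it, so n = 8.

8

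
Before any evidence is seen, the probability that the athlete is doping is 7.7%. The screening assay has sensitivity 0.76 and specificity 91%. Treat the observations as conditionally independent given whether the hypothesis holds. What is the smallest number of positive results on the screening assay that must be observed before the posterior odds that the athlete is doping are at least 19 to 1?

Prior odds: 0.077 ÷ 0.923 = 77/923.
False-positive rate = 1 − 0.91 = 0.09; likelihood ratio of a positive = 0.76/0.09 = 76/9.
Target odds = 19.
Require (76/9)ⁿ ≥ 19 ÷ (77/923) = 17537/77.
(76/9)² = 5776/81 falls short of 17537/77 but (76/9)³ = 438976/729 reaches it, so n = 3.

3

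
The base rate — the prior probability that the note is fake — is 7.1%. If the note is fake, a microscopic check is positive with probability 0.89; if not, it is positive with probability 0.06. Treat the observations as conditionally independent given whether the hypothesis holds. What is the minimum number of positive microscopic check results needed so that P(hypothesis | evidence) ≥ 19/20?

3

Prior odds: 0.071 ÷ 0.929 = 71/929.
Likelihood ratio of a positive = 0.89/0.06 = 89/6.
Target posterior odds = 0.95/0.05 = 19.
Need (71/929) × (89/6)ⁿ ≥ 19, i.e. (89/6)ⁿ ≥ 17651/71.
(89/6)² = 7921/36 falls short of 17651/71 but (89/6)³ = 704969/216 reaches it, so n = 3.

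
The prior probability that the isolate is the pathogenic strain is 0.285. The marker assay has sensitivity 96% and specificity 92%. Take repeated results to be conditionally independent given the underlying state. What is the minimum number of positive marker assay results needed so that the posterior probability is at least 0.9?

Prior odds = 0.285/0.715 = 57/143.
False-positive rate = 1 − 0.92 = 0.08; likelihood ratio of a positive = 0.96/0.08 = 12.
Target odds: 0.9 ÷ 0.1 = 9.
Need (57/143) × 12ⁿ ≥ 9, i.e. 12ⁿ ≥ 429/19.
12¹ = 12 falls short of 429/19 but 12² = 144 reaches it, so n = 2.

2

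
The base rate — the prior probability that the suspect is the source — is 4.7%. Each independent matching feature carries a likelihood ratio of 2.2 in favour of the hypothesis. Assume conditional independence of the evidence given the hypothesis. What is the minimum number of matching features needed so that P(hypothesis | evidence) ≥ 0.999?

13

Prior odds = 0.047/0.953 = 47/953.
Likelihood ratio per matching feature = 2.2.
Target odds: 0.999 ÷ 0.001 = 999.
Need (47/953) × 2.2ⁿ ≥ 999, i.e. 2.2ⁿ ≥ 952047/47.
2.2¹² ≈12855 falls short of 952047/47 but 2.2¹³ ≈28281 reaches it, so n = 13.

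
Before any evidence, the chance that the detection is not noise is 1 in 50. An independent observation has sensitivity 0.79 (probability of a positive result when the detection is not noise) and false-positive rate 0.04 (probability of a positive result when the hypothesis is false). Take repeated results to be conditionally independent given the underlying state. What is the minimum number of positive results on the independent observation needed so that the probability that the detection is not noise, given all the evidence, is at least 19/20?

3

Prior odds: 0.02 ÷ 0.98 = 1/49.
Likelihood ratio of a positive result = 0.79/0.04 = 19.75.
Target posterior odds = 0.95/0.05 = 19.
Need (1/49) × 19.75ⁿ ≥ 19, i.e. 19.75ⁿ ≥ 931.
19.75² = 390.0625 falls short of 931 but 19.75³ = 7703.734375 reaches it, so n = 3.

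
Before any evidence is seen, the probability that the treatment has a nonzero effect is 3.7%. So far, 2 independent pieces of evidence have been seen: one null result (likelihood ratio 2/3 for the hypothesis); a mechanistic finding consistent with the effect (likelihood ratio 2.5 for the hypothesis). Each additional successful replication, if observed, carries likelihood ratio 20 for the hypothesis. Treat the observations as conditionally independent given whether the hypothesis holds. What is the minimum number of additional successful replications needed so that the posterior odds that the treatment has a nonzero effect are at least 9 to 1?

Prior odds = 0.037/0.963 = 37/963.
Combined Bayes factor of the evidence already in hand = (2/3) × 2.5 = 5/3.
Odds after that evidence = (37/963) × 5/3 = 185/2889.
Target odds = 9.
Need 20ⁿ ≥ 9 ÷ (185/2889) = 26001/185.
20¹ = 20 falls short of 26001/185 but 20² = 400 reaches it, so n = 2.

2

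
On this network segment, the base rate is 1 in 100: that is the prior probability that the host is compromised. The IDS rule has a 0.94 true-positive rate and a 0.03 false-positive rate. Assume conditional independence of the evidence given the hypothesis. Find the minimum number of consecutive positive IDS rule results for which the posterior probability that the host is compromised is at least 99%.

Prior odds: 0.01 ÷ 0.99 = 1/99.
Likelihood ratio of a positive result = 0.94/0.03 = 94/3.
Target odds: 0.99 ÷ 0.01 = 99.
Need (1/99) × (94/3)ⁿ ≥ 99, i.e. (94/3)ⁿ ≥ 9801.
(94/3)² = 8836/9 falls short of 9801 but (94/3)³ = 830584/27 reaches it, so n = 3.

3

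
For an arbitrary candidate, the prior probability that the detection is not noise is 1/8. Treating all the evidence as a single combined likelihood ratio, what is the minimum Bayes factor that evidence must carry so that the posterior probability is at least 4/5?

Prior odds = 0.125/0.875 = 1/7.
Target odds = 0.8/0.2 = 4.
Required Bayes factor = 4 ÷ (1/7) = 28.

28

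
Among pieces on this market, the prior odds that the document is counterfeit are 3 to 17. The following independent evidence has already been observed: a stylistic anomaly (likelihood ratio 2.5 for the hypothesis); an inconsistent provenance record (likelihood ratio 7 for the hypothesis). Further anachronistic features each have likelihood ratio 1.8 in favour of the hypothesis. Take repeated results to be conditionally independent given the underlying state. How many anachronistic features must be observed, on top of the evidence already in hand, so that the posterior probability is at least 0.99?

Prior odds = 3/17.
Combined Bayes factor of the evidence already in hand = 2.5 × 7 = 17.5.
Odds after that evidence = (3/17) × 17.5 = 105/34.
Target odds = 0.99/0.01 = 99.
Need 1.8ⁿ ≥ 99 ÷ (105/34) = 1122/35.
1.8⁵ = 18.89568 falls short of 1122/35 but 1.8⁶ = 531441/15625 reaches it, so n = 6.

6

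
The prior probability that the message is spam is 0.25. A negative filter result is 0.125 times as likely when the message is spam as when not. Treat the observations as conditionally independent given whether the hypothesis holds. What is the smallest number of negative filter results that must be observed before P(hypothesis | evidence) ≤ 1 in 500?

Prior odds = 0.25/0.75 = 1/3.
Likelihood ratio per negative filter result = 0.125.
Target odds: 0.002 ÷ 0.998 = 1/499.
Need (1/3) × 0.125ⁿ ≤ 1/499, i.e. 0.125ⁿ ≤ 3/499.
0.125² = 0.015625 is still above 3/499 but 0.125³ = 0.001953125 is at or below it, so n = 3.

3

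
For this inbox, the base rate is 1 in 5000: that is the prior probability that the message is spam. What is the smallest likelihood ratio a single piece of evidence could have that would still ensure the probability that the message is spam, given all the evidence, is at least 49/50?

244951

Prior odds = 0.0002/0.9998 = 1/4999.
Target odds = 0.98/0.02 = 49.
Required Bayes factor = 49 ÷ (1/4999) = 244951.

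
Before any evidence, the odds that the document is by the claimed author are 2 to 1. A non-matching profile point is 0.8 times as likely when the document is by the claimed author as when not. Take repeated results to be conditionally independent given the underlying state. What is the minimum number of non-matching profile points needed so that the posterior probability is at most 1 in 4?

Prior odds = 2.
Likelihood ratio per non-matching profile point = 0.8.
Target odds: 0.25 ÷ 0.75 = 1/3.
Require 0.8ⁿ ≤ 1/3 ÷ 2 = 1/6.
0.8⁸ = 65536/390625 is still above 1/6 but 0.8⁹ = 262144/1953125 is at or below it, so n = 9.

9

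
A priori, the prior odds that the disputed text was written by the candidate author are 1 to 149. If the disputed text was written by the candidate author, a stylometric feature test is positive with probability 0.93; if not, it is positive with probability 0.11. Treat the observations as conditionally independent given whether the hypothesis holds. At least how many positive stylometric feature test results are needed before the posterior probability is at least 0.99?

Prior odds = 1/149.
Likelihood ratio of a positive = 0.93/0.11 = 93/11.
Target posterior odds = 0.99/0.01 = 99.
Need (1/149) × (93/11)ⁿ ≥ 99, i.e. (93/11)ⁿ ≥ 14751.
(93/11)⁴ = 74805201/14641 falls short of 14751 but (93/11)⁵ ≈43196.8 reaches it, so n = 5.

5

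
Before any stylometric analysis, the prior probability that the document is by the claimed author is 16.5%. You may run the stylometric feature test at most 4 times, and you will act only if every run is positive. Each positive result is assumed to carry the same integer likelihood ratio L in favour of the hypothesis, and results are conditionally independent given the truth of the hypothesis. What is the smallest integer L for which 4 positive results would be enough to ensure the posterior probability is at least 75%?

Prior odds = 0.165/0.835 = 33/167.
Target odds = 0.75/0.25 = 3.
Need L⁴ ≥ 3 ÷ (33/167) = 167/11.
1⁴ = 1 < 167/11 ≤ 16 = 2⁴, so L = 2.

2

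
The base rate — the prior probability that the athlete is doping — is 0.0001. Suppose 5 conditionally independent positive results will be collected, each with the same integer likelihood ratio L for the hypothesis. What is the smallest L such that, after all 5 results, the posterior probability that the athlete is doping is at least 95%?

12

Prior odds = 0.0001/0.9999 = 1/9999.
Target odds = 0.95/0.05 = 19.
Need L⁵ ≥ 19 ÷ (1/9999) = 189981.
11⁵ = 161051 < 189981 ≤ 248832 = 12⁵, so L = 12.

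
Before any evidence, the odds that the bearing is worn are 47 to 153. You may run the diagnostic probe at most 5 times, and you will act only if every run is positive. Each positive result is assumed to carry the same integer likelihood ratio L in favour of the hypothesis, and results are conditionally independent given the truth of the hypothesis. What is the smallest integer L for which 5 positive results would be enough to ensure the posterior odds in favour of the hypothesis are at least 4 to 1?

Prior odds = 47/153.
Target odds = 4.
Need L⁵ ≥ 4 ÷ (47/153) = 612/47.
1⁵ = 1 < 612/47 ≤ 32 = 2⁵, so L = 2.

2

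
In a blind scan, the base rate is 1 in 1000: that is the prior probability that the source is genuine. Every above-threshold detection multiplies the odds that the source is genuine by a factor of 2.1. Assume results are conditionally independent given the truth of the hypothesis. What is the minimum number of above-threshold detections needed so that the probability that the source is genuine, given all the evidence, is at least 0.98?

Prior odds = 0.001/0.999 = 1/999.
Likelihood ratio per above-threshold detection = 2.1.
Target odds: 0.98 ÷ 0.02 = 49.
Require 2.1ⁿ ≥ 49 ÷ (1/999) = 48951.
2.1¹⁴ ≈32439.2 falls short of 48951 but 2.1¹⁵ ≈68122.3 reaches it, so n = 15.

15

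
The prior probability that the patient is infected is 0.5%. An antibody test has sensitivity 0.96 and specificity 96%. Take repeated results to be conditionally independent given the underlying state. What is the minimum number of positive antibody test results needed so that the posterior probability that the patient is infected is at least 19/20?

Prior odds = 0.005/0.995 = 1/199.
False-positive rate = 1 − 0.96 = 0.04; likelihood ratio of a positive = 0.96/0.04 = 24.
Target posterior odds = 0.95/0.05 = 19.
Require 24ⁿ ≥ 19 ÷ (1/199) = 3781.
24² = 576 falls short of 3781 but 24³ = 13824 reaches it, so n = 3.

3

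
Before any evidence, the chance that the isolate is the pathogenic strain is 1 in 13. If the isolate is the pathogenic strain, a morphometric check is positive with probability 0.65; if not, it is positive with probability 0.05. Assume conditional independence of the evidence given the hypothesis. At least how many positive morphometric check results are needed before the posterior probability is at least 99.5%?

4

Prior odds = (1/13)/(12/13) = 1/12.
Likelihood ratio of a positive = 0.65/0.05 = 13.
Target posterior odds = 0.995/0.005 = 199.
Require 13ⁿ ≥ 199 ÷ (1/12) = 2388.
13³ = 2197 falls short of 2388 but 13⁴ = 28561 reaches it, so n = 4.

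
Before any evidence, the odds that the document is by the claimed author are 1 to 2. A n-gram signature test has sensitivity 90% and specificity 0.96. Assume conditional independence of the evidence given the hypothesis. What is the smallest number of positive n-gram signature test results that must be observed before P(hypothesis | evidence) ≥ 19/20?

2

Prior odds = 0.5.
False-positive rate = 1 − 0.96 = 0.04; likelihood ratio of a positive = 0.9/0.04 = 22.5.
Target posterior odds = 0.95/0.05 = 19.
Need 0.5 × 22.5ⁿ ≥ 19, i.e. 22.5ⁿ ≥ 38.
22.5¹ = 22.5 falls short of 38 but 22.5² = 506.25 reaches it, so n = 2.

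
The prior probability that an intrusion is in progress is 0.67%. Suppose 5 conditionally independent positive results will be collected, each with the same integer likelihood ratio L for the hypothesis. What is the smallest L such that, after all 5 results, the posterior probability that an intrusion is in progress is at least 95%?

5

Prior odds = 0.0067/0.9933 = 67/9933.
Target odds = 0.95/0.05 = 19.
Need L⁵ ≥ 19 ÷ (67/9933) = 188727/67.
4⁵ = 1024 < 188727/67 ≤ 3125 = 5⁵, so L = 5.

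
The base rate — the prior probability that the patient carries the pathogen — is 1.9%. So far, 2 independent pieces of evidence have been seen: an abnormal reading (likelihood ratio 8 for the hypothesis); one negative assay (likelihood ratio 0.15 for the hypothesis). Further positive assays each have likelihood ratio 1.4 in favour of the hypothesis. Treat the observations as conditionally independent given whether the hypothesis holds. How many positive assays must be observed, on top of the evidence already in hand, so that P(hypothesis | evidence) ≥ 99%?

Prior odds = 0.019/0.981 = 19/981.
Combined Bayes factor of the evidence already in hand = 8 × 0.15 = 1.2.
Odds after that evidence = (19/981) × 1.2 = 38/1635.
Target odds = 0.99/0.01 = 99.
Need 1.4ⁿ ≥ 99 ÷ (38/1635) = 161865/38.
1.4²⁴ ≈3214.2 falls short of 161865/38 but 1.4²⁵ ≈4499.88 reaches it, so n = 25.

25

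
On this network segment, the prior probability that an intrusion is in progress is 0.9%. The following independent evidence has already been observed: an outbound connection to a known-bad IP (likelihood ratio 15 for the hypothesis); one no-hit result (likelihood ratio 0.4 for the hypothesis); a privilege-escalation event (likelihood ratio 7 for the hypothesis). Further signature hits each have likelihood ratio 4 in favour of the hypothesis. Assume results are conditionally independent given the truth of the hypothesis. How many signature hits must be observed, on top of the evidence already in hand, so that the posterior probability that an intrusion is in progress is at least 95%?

Prior odds = 0.009/0.991 = 9/991.
Combined Bayes factor of the evidence already in hand = 15 × 0.4 × 7 = 42.
Odds after that evidence = (9/991) × 42 = 378/991.
Target odds = 0.95/0.05 = 19.
Need 4ⁿ ≥ 19 ÷ (378/991) = 18829/378.
4² = 16 falls short of 18829/378 but 4³ = 64 reaches it, so n = 3.

3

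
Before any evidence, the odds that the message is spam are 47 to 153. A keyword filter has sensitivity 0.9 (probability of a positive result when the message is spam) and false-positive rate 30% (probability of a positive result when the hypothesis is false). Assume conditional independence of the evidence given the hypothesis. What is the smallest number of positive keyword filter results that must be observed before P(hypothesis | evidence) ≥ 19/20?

Prior odds = 47/153.
Likelihood ratio of a positive result = 0.9/0.3 = 3.
Target odds: 0.95 ÷ 0.05 = 19.
Need (47/153) × 3ⁿ ≥ 19, i.e. 3ⁿ ≥ 2907/47.
3³ = 27 falls short of 2907/47 but 3⁴ = 81 reaches it, so n = 4.

4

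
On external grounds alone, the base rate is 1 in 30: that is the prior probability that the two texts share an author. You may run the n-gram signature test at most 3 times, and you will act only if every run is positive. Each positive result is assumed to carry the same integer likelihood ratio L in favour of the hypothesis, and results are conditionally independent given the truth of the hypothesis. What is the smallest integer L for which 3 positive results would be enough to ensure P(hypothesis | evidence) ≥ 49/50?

12

Prior odds = (1/30)/(29/30) = 1/29.
Target odds = 0.98/0.02 = 49.
Need L³ ≥ 49 ÷ (1/29) = 1421.
11³ = 1331 < 1421 ≤ 1728 = 12³, so L = 12.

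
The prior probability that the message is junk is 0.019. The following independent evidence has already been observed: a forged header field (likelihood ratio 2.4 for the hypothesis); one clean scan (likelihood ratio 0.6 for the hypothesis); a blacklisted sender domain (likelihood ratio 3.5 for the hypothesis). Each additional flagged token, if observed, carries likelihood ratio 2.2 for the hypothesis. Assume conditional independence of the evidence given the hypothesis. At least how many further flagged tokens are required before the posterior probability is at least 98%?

8

Prior odds = 0.019/0.981 = 19/981.
Combined Bayes factor of the evidence already in hand = 2.4 × 0.6 × 3.5 = 5.04.
Odds after that evidence = (19/981) × 5.04 = 266/2725.
Target odds = 0.98/0.02 = 49.
Need 2.2ⁿ ≥ 49 ÷ (266/2725) = 19075/38.
2.2⁷ = 19487171/78125 falls short of 19075/38 but 2.2⁸ = 214358881/390625 reaches it, so n = 8.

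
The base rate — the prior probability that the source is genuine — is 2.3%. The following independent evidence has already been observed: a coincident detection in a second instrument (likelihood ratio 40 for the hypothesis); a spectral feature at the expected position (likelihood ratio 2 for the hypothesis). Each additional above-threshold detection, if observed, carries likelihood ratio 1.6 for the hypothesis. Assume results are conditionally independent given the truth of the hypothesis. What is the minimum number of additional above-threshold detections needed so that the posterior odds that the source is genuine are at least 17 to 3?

3

Prior odds = 0.023/0.977 = 23/977.
Combined Bayes factor of the evidence already in hand = 40 × 2 = 80.
Odds after that evidence = (23/977) × 80 = 1840/977.
Target odds = 17/3.
Need 1.6ⁿ ≥ 17/3 ÷ (1840/977) = 16609/5520.
1.6² = 2.56 falls short of 16609/5520 but 1.6³ = 4.096 reaches it, so n = 3.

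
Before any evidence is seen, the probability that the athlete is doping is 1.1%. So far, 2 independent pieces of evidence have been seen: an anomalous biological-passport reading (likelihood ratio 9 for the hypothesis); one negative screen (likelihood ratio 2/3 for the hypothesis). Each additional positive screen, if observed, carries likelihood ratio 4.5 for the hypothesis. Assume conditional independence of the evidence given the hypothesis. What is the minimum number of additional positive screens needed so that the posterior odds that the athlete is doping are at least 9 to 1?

Prior odds = 0.011/0.989 = 11/989.
Combined Bayes factor of the evidence already in hand = 9 × (2/3) = 6.
Odds after that evidence = (11/989) × 6 = 66/989.
Target odds = 9.
Need 4.5ⁿ ≥ 9 ÷ (66/989) = 2967/22.
4.5³ = 91.125 falls short of 2967/22 but 4.5⁴ = 410.0625 reaches it, so n = 4.

4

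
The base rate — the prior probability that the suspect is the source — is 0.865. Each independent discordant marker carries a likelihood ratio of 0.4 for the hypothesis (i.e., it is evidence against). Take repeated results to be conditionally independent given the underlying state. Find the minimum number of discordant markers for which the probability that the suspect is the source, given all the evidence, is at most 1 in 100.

8

Prior odds = 0.865/0.135 = 173/27.
Likelihood ratio per discordant marker = 0.4.
Target posterior odds = 0.01/0.99 = 1/99.
Require 0.4ⁿ ≤ 1/99 ÷ (173/27) = 3/1903.
0.4⁷ = 128/78125 is still above 3/1903 but 0.4⁸ = 256/390625 is at or below it, so n = 8.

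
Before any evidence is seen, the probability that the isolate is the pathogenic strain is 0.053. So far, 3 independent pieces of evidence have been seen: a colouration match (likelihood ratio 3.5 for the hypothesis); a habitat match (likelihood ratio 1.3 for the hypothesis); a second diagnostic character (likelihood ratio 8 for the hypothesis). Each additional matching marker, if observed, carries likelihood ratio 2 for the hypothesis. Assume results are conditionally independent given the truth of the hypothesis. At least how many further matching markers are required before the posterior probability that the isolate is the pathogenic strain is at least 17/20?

2

Prior odds = 0.053/0.947 = 53/947.
Combined Bayes factor of the evidence already in hand = 3.5 × 1.3 × 8 = 36.4.
Odds after that evidence = (53/947) × 36.4 = 9646/4735.
Target odds = 0.85/0.15 = 17/3.
Need 2ⁿ ≥ 17/3 ÷ (9646/4735) = 80495/28938.
2¹ = 2 falls short of 80495/28938 but 2² = 4 reaches it, so n = 2.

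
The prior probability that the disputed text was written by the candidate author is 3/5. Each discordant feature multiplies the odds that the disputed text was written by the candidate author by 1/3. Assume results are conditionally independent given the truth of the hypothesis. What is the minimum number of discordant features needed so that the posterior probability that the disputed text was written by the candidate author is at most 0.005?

Prior odds: 0.6 ÷ 0.4 = 1.5.
Likelihood ratio per discordant feature = 1/3.
Target odds: 0.005 ÷ 0.995 = 1/199.
Require (1/3)ⁿ ≤ 1/199 ÷ 1.5 = 2/597.
(1/3)⁵ = 1/243 is still above 2/597 but (1/3)⁶ = 1/729 is at or below it, so n = 6.

6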